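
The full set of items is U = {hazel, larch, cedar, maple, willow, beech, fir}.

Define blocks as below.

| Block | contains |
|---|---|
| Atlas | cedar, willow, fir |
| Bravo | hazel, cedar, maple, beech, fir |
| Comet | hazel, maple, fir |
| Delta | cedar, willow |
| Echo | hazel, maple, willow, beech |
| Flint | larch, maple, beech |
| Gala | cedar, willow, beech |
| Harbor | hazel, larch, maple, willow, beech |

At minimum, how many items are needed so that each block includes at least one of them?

2

H = {cedar, maple} meets every block (each contains at least one member of H), and |H| = 2.
The blocks Comet, Gala are pairwise disjoint, so any hitting set needs a separate item for each — at least 2. Hence 2 is optimal.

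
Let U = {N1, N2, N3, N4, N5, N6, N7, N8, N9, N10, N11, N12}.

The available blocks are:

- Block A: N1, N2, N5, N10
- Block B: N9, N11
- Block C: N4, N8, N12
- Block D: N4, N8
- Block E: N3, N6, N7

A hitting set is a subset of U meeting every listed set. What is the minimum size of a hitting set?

4

Take H = {N6, N8, N10, N11}. Each listed block contains at least one of these, so H is a hitting set of size 4.
The blocks A, B, D, E are pairwise disjoint, so any hitting set needs a separate point for each — at least 4. Hence 4 is optimal.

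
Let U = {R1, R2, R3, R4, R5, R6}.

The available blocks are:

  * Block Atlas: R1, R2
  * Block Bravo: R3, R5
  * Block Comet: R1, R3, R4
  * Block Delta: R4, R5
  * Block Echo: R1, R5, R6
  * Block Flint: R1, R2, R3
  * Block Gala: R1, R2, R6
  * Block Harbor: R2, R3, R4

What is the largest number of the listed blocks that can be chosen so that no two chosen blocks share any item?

2

Bravo, Gala are pairwise disjoint (Bravo={R3,R5}; Gala={R1,R2,R6}).
Every remaining block overlaps one of these, and no 3 of the listed blocks are pairwise disjoint, so 2 is the maximum.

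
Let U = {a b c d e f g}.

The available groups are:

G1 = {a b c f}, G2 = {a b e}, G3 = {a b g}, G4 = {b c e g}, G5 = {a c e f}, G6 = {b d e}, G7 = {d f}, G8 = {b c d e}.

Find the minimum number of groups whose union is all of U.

3

G1 and G4 and G7 together: G1 ∪ G4 ∪ G7 = {a, b, c, d, e, f, g} — every point is covered.
No 2 of the 8 groups cover everything (all 28 combinations miss at least one point), so 3 is optimal.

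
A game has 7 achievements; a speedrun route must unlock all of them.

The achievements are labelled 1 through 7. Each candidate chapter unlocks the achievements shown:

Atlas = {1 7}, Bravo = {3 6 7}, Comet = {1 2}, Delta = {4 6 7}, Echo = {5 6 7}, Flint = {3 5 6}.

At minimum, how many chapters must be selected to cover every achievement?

Comet and Delta and Flint together: Comet ∪ Delta ∪ Flint = {1, 2, 3, 4, 5, 6, 7} — every achievement is covered.
Each chapter has at most 3 achievements, and 2·3 = 6 < 7 — so at least 3 chapters are needed, and 3 is optimal.

3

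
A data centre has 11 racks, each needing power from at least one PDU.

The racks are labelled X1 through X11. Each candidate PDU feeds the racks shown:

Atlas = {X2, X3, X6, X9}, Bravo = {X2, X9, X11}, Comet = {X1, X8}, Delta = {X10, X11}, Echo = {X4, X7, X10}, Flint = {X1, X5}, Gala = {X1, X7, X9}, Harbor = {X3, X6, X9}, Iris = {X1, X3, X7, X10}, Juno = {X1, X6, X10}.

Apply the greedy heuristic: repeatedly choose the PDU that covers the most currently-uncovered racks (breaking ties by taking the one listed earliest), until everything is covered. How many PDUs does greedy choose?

5

Greedy: pick Atlas (covers 4 new) → pick Echo (covers 3 new) → pick Comet (covers 2 new) → pick Bravo (covers 1 new) → pick Flint (covers 1 new). Total picks: 5.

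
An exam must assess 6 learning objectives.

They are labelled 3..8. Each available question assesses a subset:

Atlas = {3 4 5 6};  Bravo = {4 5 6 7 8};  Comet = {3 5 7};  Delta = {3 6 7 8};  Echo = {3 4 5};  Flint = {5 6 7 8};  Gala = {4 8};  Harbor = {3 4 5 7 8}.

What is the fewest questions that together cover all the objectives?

Take {Atlas, Delta}. Their union is {3, 4, 5, 6, 7, 8}, which is all 6 objectives.
No single question has all 6 objectives (the largest, Bravo, has 5), so 2 is optimal.

2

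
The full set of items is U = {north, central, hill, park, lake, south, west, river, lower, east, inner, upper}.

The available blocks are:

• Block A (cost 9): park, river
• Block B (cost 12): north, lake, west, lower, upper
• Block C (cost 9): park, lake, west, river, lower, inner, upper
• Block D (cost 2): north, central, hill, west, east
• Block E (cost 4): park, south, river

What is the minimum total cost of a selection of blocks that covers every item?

15

C, D, E together cover every item (C ∪ D ∪ E = {north, central, hill, park, lake, south, west, river, lower, east, inner, upper}); total cost 9 + 2 + 4 = 15.
No covering selection has total cost below 15.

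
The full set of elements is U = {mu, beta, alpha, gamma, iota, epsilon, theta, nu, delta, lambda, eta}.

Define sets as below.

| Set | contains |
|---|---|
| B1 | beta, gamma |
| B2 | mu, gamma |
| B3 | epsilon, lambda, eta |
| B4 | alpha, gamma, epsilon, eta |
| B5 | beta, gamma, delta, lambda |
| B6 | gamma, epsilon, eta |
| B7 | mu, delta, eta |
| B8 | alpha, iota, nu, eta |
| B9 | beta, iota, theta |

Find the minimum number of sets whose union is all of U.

5

B2, B4, B5, B8, and B9 cover everything between them: the union {mu, beta, alpha, gamma, iota, epsilon, theta, nu, delta, lambda, eta} is all of U.
No 4 of the 9 sets cover everything (all 126 combinations miss at least one element), so 5 is optimal.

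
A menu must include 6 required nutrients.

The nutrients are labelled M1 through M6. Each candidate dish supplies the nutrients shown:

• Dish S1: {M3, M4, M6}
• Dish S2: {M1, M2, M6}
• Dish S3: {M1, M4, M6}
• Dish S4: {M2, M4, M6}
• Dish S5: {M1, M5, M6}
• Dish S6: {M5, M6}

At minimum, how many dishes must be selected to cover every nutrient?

3

Take {S1, S2, S6}. Their union is {M1, M2, M3, M4, M5, M6}, which is all 6 nutrients.
Only S1 contains M3, so S1 is forced; the remaining 3 nutrients need at least 2 more dishes (each remaining dish adds at most 2) — so at least 3 dishes are needed, and 3 is optimal.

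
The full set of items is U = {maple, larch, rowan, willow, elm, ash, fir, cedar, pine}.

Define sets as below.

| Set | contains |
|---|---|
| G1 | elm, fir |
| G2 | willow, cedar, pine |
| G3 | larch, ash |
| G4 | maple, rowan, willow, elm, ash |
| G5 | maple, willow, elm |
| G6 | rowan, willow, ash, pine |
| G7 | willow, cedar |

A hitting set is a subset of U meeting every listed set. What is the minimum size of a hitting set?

3

Take H = {willow, ash, fir}. Each listed set contains at least one of these, so H is a hitting set of size 3.
The sets G1, G2, G3 are pairwise disjoint, so any hitting set needs a separate item for each — at least 3. Hence 3 is optimal.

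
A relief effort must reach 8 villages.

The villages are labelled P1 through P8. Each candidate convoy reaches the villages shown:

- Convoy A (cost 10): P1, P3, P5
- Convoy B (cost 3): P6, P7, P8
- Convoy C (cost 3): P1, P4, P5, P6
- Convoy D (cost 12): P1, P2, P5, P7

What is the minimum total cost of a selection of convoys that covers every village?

28

A, B, C, D together cover every village (A ∪ B ∪ C ∪ D = {P1, P2, P3, P4, P5, P6, P7, P8}); total cost 10 + 3 + 3 + 12 = 28.
No covering selection has total cost below 28.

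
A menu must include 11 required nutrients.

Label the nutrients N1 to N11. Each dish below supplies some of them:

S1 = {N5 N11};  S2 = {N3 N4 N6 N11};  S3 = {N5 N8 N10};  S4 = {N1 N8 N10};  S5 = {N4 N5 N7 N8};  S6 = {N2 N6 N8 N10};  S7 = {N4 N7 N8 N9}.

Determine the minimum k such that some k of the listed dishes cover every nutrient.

Take {S2, S3, S4, S6, S7}. Their union is {N1, N2, N3, N4, N5, N6, N7, N8, N9, N10, N11}, which is all 11 nutrients.
No 4 of the 7 dishes cover everything (all 35 combinations miss at least one nutrient), so 5 is optimal.

5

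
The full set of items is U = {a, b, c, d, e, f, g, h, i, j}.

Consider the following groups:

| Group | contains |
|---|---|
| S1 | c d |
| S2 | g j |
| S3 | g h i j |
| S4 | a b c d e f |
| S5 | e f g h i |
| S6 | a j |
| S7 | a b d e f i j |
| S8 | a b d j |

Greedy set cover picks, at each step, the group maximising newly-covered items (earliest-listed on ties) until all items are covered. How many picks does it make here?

3

Greedy: pick S7 (covers 7 new) → pick S3 (covers 2 new) → pick S1 (covers 1 new). Total picks: 3.
(The true minimum cover uses only 2 groups, so greedy is not optimal here.)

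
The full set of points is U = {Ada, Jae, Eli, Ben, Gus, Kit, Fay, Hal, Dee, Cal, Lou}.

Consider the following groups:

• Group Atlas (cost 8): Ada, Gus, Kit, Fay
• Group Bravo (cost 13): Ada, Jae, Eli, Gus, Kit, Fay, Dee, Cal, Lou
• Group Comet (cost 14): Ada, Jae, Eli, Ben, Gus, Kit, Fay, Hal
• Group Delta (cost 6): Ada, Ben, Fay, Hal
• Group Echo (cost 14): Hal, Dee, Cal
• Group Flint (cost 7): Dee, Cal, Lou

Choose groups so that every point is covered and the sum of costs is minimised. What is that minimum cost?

19

Bravo, Delta together cover every point (Bravo ∪ Delta = {Ada, Jae, Eli, Ben, Gus, Kit, Fay, Hal, Dee, Cal, Lou}); total cost 13 + 6 = 19.
No covering selection has total cost below 19.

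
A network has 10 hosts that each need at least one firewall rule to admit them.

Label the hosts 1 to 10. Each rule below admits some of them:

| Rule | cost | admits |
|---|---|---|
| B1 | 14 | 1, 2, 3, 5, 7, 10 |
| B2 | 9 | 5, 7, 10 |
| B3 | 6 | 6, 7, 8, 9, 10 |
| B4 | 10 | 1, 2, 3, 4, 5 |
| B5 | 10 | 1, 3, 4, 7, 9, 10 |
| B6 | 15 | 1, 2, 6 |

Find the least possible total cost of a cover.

16

B3, B4 together cover every host (B3 ∪ B4 = {1, 2, 3, 4, 5, 6, 7, 8, 9, 10}); total cost 6 + 10 = 16.
No covering selection has total cost below 16.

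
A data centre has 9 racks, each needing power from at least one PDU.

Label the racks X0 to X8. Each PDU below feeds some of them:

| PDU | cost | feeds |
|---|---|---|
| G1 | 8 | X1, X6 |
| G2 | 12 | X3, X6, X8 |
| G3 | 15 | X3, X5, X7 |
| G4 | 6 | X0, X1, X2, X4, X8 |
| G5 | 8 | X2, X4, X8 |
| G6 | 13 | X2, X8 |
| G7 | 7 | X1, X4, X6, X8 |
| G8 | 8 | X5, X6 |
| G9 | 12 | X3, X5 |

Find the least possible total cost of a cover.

28

G3, G4, G7 together cover every rack (G3 ∪ G4 ∪ G7 = {X0, X1, X2, X3, X4, X5, X6, X7, X8}); total cost 15 + 6 + 7 = 28.
The greedy pick G4, G8, G3 costs 29; no covering selection beats 28.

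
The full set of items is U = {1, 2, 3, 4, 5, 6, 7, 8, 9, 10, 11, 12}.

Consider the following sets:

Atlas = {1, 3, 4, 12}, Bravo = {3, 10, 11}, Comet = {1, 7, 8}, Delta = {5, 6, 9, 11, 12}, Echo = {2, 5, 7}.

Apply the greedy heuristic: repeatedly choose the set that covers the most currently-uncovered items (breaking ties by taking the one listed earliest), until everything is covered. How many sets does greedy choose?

5

Greedy: pick Delta (covers 5 new) → pick Atlas (covers 3 new) → pick Comet (covers 2 new) → pick Bravo (covers 1 new) → pick Echo (covers 1 new). Total picks: 5.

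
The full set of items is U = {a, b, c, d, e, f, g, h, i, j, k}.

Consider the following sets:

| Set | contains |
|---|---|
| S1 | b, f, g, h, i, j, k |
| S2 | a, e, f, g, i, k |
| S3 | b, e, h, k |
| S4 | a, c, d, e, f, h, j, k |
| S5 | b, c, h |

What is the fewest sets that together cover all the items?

2

Take {S1, S4}. Their union is {a, b, c, d, e, f, g, h, i, j, k}, which is all 11 items.
No single set has all 11 items (the largest, S4, has 8), so 2 is optimal.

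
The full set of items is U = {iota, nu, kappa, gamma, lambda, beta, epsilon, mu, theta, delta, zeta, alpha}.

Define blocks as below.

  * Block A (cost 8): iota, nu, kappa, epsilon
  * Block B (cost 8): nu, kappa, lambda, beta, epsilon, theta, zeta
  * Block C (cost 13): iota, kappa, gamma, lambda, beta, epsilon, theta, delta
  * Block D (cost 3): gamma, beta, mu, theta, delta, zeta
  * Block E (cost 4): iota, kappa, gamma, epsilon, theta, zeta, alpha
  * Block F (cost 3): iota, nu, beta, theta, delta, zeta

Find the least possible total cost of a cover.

15

B, D, E together cover every item (B ∪ D ∪ E = {iota, nu, kappa, gamma, lambda, beta, epsilon, mu, theta, delta, zeta, alpha}); total cost 8 + 3 + 4 = 15.
The greedy pick D, E, F, B costs 18; no covering selection beats 15.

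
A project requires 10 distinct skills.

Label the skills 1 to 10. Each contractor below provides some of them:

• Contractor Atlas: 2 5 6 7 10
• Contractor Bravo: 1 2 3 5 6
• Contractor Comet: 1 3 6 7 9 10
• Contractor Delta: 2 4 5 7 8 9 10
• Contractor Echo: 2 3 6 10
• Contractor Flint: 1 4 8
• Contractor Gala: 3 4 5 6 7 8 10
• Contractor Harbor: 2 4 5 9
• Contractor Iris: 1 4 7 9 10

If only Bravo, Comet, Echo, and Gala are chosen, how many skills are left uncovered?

0

Union of Bravo, Comet, Echo, Gala = {1, 2, 3, 4, 5, 6, 7, 8, 9, 10} — that's every skill, so 0 are uncovered.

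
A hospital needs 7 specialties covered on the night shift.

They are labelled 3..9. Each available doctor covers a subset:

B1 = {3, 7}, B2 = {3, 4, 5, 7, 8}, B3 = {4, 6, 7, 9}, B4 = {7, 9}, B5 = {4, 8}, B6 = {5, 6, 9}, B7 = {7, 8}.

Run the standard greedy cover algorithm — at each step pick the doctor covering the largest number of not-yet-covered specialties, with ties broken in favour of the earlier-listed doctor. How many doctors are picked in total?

2

Greedy: pick B2 (covers 5 new) → pick B3 (covers 2 new). Total picks: 2.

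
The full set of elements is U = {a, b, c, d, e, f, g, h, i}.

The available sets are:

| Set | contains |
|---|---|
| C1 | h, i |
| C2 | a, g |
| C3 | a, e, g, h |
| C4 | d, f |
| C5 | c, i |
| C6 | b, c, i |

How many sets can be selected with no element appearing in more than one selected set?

3

C2, C4, C6 are pairwise disjoint (C2={a,g}; C4={d,f}; C6={b,c,i}).
Every remaining set overlaps one of these, and no 4 of the listed sets are pairwise disjoint, so 3 is the maximum.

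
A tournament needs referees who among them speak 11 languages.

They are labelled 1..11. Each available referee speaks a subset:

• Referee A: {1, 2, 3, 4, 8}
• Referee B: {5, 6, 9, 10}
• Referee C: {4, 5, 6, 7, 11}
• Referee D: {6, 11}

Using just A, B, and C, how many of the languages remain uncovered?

0

Union of A, B, C = {1, 2, 3, 4, 5, 6, 7, 8, 9, 10, 11} — that's every language, so 0 are uncovered.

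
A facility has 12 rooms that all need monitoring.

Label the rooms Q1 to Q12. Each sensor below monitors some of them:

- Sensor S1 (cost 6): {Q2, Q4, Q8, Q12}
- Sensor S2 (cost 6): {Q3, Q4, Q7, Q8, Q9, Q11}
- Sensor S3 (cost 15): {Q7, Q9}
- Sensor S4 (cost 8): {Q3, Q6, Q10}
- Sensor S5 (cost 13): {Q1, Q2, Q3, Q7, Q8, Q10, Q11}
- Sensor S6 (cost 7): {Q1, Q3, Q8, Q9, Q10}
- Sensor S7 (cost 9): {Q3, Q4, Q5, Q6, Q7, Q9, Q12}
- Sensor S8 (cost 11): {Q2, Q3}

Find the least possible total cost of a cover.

S5, S7 together cover every room (S5 ∪ S7 = {Q1, Q2, Q3, Q4, Q5, Q6, Q7, Q8, Q9, Q10, Q11, Q12}); total cost 13 + 9 = 22.
The greedy pick S2, S1, S6, S7 costs 28; no covering selection beats 22.

22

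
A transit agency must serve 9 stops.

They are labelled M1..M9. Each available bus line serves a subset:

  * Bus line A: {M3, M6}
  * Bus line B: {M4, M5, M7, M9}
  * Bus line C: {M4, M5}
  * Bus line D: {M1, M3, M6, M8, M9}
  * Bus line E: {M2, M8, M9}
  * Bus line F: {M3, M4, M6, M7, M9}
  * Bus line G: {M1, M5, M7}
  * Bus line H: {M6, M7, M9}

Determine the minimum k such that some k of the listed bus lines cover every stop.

E and F and G together: E ∪ F ∪ G = {M1, M2, M3, M4, M5, M6, M7, M8, M9} — every stop is covered.
Only E contains M2, so E is forced; the remaining 6 stops need at least 2 more bus lines (each remaining bus line adds at most 4) — so at least 3 bus lines are needed, and 3 is optimal.

3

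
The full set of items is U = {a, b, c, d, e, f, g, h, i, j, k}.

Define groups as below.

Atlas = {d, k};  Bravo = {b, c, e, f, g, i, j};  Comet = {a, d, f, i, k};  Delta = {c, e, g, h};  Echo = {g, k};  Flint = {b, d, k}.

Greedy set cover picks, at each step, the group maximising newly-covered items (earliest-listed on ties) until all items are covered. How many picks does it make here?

3

Greedy: pick Bravo (covers 7 new) → pick Comet (covers 3 new) → pick Delta (covers 1 new). Total picks: 3.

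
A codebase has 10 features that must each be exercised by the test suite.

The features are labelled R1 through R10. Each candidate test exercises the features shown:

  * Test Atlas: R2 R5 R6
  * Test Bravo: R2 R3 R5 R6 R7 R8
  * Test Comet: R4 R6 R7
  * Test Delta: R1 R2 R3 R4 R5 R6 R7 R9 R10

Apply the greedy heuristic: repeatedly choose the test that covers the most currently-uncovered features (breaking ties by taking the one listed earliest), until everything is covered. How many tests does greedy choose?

2

Greedy: pick Delta (covers 9 new) → pick Bravo (covers 1 new). Total picks: 2.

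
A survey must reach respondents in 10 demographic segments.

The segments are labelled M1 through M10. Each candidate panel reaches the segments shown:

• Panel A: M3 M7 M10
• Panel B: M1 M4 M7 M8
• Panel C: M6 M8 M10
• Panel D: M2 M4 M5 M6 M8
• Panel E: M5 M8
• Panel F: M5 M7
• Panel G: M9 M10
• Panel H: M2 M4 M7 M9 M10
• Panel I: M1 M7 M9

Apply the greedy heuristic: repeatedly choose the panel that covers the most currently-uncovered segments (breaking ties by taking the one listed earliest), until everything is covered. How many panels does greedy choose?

Greedy: pick D (covers 5 new) → pick A (covers 3 new) → pick I (covers 2 new). Total picks: 3.

3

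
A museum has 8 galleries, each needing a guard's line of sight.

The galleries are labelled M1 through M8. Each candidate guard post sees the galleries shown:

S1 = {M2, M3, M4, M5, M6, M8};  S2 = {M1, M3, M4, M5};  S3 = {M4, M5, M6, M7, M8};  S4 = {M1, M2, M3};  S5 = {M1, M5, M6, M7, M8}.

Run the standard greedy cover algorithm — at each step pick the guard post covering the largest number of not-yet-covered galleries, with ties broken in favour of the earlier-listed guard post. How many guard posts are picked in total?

Greedy: pick S1 (covers 6 new) → pick S5 (covers 2 new). Total picks: 2.

2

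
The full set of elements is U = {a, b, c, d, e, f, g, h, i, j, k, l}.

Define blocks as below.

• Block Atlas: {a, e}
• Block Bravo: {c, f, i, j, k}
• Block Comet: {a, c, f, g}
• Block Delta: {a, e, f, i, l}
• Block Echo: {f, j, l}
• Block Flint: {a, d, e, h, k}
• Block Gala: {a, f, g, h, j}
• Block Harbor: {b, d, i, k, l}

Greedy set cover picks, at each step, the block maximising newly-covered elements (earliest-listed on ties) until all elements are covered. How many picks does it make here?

Greedy: pick Bravo (covers 5 new) → pick Flint (covers 4 new) → pick Harbor (covers 2 new) → pick Comet (covers 1 new). Total picks: 4.

4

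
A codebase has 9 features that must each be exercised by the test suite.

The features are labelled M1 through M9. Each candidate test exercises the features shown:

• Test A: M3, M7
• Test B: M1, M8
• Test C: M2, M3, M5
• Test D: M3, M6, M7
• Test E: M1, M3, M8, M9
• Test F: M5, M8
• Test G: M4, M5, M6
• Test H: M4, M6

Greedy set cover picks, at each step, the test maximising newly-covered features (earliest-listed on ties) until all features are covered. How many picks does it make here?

4

Greedy: pick E (covers 4 new) → pick G (covers 3 new) → pick A (covers 1 new) → pick C (covers 1 new). Total picks: 4.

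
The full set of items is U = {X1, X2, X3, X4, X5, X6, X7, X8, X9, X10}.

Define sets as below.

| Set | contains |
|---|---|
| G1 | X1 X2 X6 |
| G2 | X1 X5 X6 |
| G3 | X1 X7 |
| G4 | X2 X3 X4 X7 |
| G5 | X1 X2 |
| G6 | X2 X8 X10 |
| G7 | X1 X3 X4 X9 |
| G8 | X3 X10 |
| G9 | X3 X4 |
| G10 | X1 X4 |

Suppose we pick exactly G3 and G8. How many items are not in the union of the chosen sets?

6

Union of G3, G8 = {X1, X3, X7, X10}.
Not covered: X2, X4, X5, X6, X8, X9 — 6 items.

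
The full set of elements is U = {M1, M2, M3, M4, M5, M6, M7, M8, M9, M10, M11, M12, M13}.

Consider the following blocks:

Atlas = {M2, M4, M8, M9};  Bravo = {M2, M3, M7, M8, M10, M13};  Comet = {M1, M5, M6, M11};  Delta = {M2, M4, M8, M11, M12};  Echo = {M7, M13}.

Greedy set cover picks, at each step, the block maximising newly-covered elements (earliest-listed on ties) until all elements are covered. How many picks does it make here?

4

Greedy: pick Bravo (covers 6 new) → pick Comet (covers 4 new) → pick Atlas (covers 2 new) → pick Delta (covers 1 new). Total picks: 4.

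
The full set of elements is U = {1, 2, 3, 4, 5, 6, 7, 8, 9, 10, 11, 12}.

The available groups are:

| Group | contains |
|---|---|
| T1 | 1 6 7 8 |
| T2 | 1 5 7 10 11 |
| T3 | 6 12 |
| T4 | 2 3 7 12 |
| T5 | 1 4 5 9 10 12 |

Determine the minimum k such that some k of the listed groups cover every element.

4

T1, T2, T4, and T5 cover everything between them: the union {1, 2, 3, 4, 5, 6, 7, 8, 9, 10, 11, 12} is all of U.
Only T2 contains 11, so T2 is forced; the remaining 7 elements need at least 3 more groups (each remaining group adds at most 3) — so at least 4 groups are needed, and 4 is optimal.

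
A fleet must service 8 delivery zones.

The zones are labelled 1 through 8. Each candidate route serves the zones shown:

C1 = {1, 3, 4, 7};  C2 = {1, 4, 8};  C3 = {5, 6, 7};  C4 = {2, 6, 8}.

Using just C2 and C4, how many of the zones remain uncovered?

Union of C2, C4 = {1, 2, 4, 6, 8}.
Not covered: 3, 5, 7 — 3 zones.

3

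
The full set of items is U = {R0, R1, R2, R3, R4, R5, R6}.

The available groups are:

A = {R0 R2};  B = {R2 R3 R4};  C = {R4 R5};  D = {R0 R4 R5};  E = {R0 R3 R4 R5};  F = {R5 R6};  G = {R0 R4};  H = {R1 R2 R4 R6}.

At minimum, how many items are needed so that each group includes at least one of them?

3

Take T = {R2, R4, R6}. Each listed group contains at least one of these, so T is a hitting set of size 3.
No choice of 2 items meets every group, so 3 is the minimum.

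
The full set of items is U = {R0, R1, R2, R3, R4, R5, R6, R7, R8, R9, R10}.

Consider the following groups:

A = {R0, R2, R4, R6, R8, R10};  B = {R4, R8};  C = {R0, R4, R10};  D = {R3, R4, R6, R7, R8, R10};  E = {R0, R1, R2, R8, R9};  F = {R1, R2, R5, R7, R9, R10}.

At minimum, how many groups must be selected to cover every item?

3

A and D and F together: A ∪ D ∪ F = {R0, R1, R2, R3, R4, R5, R6, R7, R8, R9, R10} — every item is covered.
Only D contains R3, so D is forced; the remaining 5 items need at least 2 more groups (each remaining group adds at most 4) — so at least 3 groups are needed, and 3 is optimal.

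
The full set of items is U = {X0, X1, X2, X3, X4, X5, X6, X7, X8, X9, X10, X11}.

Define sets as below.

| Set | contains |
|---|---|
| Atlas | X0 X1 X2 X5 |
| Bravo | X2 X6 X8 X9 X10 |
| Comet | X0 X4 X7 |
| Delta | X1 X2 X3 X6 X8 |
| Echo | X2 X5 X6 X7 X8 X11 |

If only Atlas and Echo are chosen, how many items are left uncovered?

Union of Atlas, Echo = {X0, X1, X2, X5, X6, X7, X8, X11}.
Not covered: X3, X4, X9, X10 — 4 items.

4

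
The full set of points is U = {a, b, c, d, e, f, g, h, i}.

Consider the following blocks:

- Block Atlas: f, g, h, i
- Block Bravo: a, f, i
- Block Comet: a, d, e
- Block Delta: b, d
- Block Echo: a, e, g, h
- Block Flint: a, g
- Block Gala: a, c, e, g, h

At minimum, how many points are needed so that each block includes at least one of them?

Take T = {a, d, h}. Each listed block contains at least one of these, so T is a hitting set of size 3.
No choice of 2 points meets every block, so 3 is the minimum.

3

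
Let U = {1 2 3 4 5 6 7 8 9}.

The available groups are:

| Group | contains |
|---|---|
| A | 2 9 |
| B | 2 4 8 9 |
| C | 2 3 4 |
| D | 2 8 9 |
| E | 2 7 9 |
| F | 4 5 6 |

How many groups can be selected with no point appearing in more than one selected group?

E, F are pairwise disjoint (E={2,7,9}; F={4,5,6}).
Every remaining group overlaps one of these, and no 3 of the listed groups are pairwise disjoint, so 2 is the maximum.

2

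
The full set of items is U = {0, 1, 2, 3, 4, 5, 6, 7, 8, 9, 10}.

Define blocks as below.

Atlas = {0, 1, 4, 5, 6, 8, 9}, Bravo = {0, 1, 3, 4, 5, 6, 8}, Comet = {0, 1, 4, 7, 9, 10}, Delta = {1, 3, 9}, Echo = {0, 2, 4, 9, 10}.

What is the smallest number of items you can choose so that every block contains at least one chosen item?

2

H = {0, 1} meets every block (each contains at least one member of H), and |H| = 2.
No single item lies in every block, so at least 2 are needed and 2 is optimal.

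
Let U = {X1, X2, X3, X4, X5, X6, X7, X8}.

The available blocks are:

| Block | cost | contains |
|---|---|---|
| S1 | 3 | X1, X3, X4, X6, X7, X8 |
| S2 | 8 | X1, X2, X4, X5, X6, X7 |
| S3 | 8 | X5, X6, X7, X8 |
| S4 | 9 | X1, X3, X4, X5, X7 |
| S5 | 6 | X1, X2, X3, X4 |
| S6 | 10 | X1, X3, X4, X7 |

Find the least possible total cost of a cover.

S1, S2 together cover every item (S1 ∪ S2 = {X1, X2, X3, X4, X5, X6, X7, X8}); total cost 3 + 8 = 11.
No covering selection has total cost below 11.

11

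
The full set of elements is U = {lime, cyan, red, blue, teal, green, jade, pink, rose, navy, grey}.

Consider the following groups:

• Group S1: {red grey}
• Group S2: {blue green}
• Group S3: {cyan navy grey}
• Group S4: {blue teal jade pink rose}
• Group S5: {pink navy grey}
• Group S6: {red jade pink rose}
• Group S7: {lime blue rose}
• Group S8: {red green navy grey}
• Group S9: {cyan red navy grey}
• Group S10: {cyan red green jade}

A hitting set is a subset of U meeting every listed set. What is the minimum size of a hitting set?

The 3 elements {blue, jade, grey} hit every group.
The groups S5, S7, S10 are pairwise disjoint, so any hitting set needs a separate element for each — at least 3. Hence 3 is optimal.

3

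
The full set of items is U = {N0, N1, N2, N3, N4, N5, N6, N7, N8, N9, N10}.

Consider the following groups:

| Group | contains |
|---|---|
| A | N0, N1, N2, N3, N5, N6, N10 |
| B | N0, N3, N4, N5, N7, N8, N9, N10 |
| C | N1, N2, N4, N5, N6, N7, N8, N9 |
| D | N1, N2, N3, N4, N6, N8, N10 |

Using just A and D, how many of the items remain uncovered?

2

Union of A, D = {N0, N1, N2, N3, N4, N5, N6, N8, N10}.
Not covered: N7, N9 — 2 items.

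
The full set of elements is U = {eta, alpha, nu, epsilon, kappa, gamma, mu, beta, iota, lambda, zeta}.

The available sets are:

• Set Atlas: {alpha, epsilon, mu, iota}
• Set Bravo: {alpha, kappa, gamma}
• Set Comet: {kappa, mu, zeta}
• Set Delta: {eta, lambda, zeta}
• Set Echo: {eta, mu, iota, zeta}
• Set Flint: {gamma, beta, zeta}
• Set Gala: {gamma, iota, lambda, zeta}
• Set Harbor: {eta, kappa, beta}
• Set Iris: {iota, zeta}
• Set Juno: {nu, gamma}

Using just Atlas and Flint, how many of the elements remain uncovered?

4

Union of Atlas, Flint = {alpha, epsilon, gamma, mu, beta, iota, zeta}.
Not covered: eta, nu, kappa, lambda — 4 elements.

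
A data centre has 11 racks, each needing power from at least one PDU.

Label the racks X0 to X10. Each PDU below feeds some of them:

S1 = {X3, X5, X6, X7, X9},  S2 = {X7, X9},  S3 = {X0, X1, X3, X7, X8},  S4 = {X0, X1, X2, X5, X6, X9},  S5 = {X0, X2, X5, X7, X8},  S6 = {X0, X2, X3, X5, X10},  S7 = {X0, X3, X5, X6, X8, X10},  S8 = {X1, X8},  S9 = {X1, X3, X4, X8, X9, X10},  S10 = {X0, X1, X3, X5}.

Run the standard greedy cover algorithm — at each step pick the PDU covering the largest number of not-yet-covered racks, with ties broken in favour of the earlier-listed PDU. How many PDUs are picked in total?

Greedy: pick S4 (covers 6 new) → pick S9 (covers 4 new) → pick S1 (covers 1 new). Total picks: 3.

3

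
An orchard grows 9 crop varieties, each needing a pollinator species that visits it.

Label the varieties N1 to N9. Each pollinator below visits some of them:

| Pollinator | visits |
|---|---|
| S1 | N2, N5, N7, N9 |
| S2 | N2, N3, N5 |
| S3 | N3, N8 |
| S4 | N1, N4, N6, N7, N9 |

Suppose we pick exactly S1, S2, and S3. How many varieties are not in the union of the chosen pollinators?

3

Union of S1, S2, S3 = {N2, N3, N5, N7, N8, N9}.
Not covered: N1, N4, N6 — 3 varieties.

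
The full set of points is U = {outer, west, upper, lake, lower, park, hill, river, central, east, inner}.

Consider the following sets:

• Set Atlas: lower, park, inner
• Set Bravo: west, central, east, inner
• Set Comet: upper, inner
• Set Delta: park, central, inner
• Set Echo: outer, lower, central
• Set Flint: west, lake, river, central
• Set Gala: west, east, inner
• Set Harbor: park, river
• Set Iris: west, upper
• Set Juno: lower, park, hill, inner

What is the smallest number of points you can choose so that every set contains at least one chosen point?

The 4 points {outer, west, upper, park} hit every set.
No choice of 3 points meets every set, so 4 is the minimum.

4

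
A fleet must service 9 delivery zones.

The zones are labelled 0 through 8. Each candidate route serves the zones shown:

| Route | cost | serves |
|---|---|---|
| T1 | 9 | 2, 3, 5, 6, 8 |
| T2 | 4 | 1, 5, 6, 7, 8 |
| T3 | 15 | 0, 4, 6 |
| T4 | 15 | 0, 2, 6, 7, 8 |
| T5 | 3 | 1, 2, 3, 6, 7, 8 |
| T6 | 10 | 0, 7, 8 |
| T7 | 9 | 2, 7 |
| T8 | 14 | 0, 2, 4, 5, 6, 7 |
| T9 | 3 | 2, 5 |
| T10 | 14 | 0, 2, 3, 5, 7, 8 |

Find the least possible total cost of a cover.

T5, T8 together cover every zone (T5 ∪ T8 = {0, 1, 2, 3, 4, 5, 6, 7, 8}); total cost 3 + 14 = 17.
The greedy pick T5, T9, T8 costs 20; no covering selection beats 17.

17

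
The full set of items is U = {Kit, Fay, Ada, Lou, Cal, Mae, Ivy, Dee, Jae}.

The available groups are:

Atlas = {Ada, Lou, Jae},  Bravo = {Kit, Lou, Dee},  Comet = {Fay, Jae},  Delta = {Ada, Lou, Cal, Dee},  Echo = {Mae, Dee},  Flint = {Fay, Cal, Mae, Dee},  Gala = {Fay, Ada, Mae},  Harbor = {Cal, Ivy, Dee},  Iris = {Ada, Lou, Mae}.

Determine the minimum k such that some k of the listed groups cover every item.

4

Take {Atlas, Bravo, Flint, Harbor}. Their union is {Kit, Fay, Ada, Lou, Cal, Mae, Ivy, Dee, Jae}, which is all 9 items.
No 3 of the 9 groups cover everything (all 84 combinations miss at least one item), so 4 is optimal.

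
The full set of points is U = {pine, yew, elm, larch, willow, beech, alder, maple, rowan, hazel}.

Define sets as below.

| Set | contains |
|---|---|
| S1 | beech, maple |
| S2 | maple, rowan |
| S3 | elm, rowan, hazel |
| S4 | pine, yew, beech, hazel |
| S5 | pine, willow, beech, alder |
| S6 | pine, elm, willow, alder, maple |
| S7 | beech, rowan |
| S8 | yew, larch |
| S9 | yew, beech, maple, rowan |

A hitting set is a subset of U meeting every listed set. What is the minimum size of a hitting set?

4

H = {pine, yew, maple, rowan} meets every set (each contains at least one member of H), and |H| = 4.
No choice of 3 points meets every set, so 4 is the minimum.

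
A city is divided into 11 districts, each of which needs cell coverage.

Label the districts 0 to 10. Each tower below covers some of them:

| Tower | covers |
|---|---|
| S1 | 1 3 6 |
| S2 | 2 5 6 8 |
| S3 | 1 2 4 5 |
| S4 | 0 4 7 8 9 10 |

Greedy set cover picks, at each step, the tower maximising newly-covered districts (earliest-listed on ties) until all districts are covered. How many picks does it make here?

3

Greedy: pick S4 (covers 6 new) → pick S1 (covers 3 new) → pick S2 (covers 2 new). Total picks: 3.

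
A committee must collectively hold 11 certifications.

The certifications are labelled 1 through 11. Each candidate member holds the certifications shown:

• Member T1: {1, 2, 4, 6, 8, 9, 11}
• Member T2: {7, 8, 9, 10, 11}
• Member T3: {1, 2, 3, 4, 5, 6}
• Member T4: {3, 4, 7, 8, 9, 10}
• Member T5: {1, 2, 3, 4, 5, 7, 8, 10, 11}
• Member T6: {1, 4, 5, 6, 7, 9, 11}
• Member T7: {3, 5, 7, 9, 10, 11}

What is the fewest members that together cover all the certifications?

Take {T1, T7}. Their union is {1, 2, 3, 4, 5, 6, 7, 8, 9, 10, 11}, which is all 11 certifications.
No single member has all 11 certifications (the largest, T5, has 9), so 2 is optimal.

2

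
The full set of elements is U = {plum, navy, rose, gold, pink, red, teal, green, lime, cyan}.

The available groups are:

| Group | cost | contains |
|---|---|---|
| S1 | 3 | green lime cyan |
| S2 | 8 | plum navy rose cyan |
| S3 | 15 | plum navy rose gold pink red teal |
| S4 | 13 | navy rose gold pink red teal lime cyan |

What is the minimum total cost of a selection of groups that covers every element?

S1, S3 together cover every element (S1 ∪ S3 = {plum, navy, rose, gold, pink, red, teal, green, lime, cyan}); total cost 3 + 15 = 18.
No covering selection has total cost below 18.

18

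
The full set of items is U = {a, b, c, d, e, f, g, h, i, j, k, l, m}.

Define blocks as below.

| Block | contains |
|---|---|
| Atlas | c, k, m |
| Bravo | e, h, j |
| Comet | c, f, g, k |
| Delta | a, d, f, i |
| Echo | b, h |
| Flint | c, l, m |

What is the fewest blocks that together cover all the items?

5

Take {Bravo, Comet, Delta, Echo, Flint}. Their union is {a, b, c, d, e, f, g, h, i, j, k, l, m}, which is all 13 items.
No 4 of the 6 blocks cover everything (all 15 combinations miss at least one item), so 5 is optimal.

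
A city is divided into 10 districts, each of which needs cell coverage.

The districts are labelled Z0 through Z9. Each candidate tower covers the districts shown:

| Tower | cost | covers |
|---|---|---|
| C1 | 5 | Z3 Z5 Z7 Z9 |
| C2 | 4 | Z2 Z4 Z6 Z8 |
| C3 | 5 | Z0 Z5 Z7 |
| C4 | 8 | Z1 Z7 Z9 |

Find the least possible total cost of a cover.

C1, C2, C3, C4 together cover every district (C1 ∪ C2 ∪ C3 ∪ C4 = {Z0, Z1, Z2, Z3, Z4, Z5, Z6, Z7, Z8, Z9}); total cost 5 + 4 + 5 + 8 = 22.
No covering selection has total cost below 22.

22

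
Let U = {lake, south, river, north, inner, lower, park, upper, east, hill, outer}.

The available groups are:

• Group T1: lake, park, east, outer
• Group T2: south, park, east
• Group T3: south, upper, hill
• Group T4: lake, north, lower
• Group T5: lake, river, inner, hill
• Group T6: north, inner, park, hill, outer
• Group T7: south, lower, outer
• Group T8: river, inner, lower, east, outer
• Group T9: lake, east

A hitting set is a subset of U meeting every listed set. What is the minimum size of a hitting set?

H = {lake, south, outer} meets every group (each contains at least one member of H), and |H| = 3.
No choice of 2 elements meets every group, so 3 is the minimum.

3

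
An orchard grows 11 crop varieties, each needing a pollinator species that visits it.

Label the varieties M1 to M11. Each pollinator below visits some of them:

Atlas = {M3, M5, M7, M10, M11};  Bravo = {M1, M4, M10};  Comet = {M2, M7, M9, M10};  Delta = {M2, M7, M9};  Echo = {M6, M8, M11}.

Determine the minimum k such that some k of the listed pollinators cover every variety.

Atlas and Bravo and Delta and Echo together: Atlas ∪ Bravo ∪ Delta ∪ Echo = {M1, M2, M3, M4, M5, M6, M7, M8, M9, M10, M11} — every variety is covered.
Only Atlas contains M3, so Atlas is forced; the remaining 6 varieties need at least 3 more pollinators (each remaining pollinator adds at most 2) — so at least 4 pollinators are needed, and 4 is optimal.

4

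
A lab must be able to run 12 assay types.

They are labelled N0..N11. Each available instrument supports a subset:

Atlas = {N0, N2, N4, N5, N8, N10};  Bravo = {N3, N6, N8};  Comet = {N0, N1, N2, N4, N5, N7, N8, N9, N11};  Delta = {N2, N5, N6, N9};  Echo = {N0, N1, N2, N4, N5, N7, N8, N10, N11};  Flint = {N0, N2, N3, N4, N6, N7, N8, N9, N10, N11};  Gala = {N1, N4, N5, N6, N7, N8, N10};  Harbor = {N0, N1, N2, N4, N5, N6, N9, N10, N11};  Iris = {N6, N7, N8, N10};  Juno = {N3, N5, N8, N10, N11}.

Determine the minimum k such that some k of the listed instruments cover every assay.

Flint and Harbor together: Flint ∪ Harbor = {N0, N1, N2, N3, N4, N5, N6, N7, N8, N9, N10, N11} — every assay is covered.
No single instrument has all 12 assays (the largest, Flint, has 10), so 2 is optimal.

2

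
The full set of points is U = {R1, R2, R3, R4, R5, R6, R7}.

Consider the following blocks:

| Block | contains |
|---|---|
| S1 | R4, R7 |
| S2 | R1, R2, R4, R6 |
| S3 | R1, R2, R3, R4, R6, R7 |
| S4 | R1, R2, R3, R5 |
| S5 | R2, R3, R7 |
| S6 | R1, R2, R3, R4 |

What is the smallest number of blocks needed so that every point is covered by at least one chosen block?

S3 and S4 together: S3 ∪ S4 = {R1, R2, R3, R4, R5, R6, R7} — every point is covered.
No single block has all 7 points (the largest, S3, has 6), so 2 is optimal.

2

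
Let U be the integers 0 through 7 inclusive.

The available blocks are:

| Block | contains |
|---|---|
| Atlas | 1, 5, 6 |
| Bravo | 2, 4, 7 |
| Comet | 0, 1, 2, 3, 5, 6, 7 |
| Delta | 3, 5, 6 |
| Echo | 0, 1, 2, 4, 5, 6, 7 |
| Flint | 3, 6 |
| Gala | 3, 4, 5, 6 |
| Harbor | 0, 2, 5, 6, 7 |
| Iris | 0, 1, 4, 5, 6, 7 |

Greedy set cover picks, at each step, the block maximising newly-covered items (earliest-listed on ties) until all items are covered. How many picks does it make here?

2

Greedy: pick Comet (covers 7 new) → pick Bravo (covers 1 new). Total picks: 2.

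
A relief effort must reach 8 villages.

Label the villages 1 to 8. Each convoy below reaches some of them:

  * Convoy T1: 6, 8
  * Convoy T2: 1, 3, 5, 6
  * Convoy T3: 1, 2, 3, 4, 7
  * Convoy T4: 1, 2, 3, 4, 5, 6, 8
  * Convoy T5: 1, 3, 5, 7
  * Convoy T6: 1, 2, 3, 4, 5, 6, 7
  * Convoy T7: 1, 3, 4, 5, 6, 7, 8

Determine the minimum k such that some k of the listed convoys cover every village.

Take {T1, T6}. Their union is {1, 2, 3, 4, 5, 6, 7, 8}, which is all 8 villages.
No single convoy has all 8 villages (the largest, T4, has 7), so 2 is optimal.

2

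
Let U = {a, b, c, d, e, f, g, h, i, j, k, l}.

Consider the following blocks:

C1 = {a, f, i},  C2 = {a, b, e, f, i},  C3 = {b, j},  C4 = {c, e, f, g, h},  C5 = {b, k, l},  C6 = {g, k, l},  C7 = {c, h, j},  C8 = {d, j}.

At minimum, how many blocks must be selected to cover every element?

Take {C2, C4, C5, C8}. Their union is {a, b, c, d, e, f, g, h, i, j, k, l}, which is all 12 elements.
No 3 of the 8 blocks cover everything (all 56 combinations miss at least one element), so 4 is optimal.

4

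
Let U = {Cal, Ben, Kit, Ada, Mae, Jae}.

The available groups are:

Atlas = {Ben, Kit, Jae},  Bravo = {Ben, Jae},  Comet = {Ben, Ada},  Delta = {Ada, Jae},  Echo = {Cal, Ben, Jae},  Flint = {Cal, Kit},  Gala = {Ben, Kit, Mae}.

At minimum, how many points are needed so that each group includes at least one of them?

3

Take H = {Cal, Ben, Ada}. Each listed group contains at least one of these, so H is a hitting set of size 3.
No choice of 2 points meets every group, so 3 is the minimum.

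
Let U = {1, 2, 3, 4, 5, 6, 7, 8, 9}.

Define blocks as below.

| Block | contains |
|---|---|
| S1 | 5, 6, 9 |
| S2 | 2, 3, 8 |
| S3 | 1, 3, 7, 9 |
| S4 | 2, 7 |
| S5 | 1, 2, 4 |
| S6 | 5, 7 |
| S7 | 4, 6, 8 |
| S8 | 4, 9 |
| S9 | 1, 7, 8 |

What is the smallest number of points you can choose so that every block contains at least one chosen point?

H = {1, 2, 4, 5} meets every block (each contains at least one member of H), and |H| = 4.
No choice of 3 points meets every block, so 4 is the minimum.

4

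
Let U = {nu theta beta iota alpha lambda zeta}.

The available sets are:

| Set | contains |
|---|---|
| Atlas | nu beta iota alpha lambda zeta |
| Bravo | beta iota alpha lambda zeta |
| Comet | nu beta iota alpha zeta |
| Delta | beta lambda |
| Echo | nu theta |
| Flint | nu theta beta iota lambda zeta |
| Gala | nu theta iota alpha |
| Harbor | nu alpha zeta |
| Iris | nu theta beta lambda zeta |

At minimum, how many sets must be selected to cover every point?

Bravo and Iris cover everything between them: the union {nu, theta, beta, iota, alpha, lambda, zeta} is all of U.
No single set has all 7 points (the largest, Atlas, has 6), so 2 is optimal.

2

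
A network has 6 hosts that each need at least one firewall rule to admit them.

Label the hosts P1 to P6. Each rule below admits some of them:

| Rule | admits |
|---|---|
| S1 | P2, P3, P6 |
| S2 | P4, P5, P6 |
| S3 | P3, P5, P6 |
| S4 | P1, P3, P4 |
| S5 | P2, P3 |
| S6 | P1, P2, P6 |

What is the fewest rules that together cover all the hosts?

3

S2 and S5 and S6 together: S2 ∪ S5 ∪ S6 = {P1, P2, P3, P4, P5, P6} — every host is covered.
No 2 of the 6 rules cover everything (all 15 combinations miss at least one host), so 3 is optimal.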